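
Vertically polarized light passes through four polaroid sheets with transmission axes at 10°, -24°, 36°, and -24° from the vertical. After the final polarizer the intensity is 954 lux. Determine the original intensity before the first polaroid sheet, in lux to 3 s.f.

I₁ = I₀ cos²(10° − 0°) = I₀ cos²(10°) = 0.9698 I₀.
I₂ = I₁ cos²(-24° − 10°) = 0.9698 I₀ · cos²(34°) = 0.6666 I₀.
I₃ = I₂ cos²(36° + 24°) = 0.6666 I₀ · cos²(60°) = 0.1666 I₀.
I₄ = I₃ cos²(-24° − 36°) = 0.1666 I₀ · cos²(60°) = 0.04166 I₀.
So 954 lux = 0.04166 I₀, giving I₀ = 954/0.04166 = 2.29e+04 lux.

I₀ ≈ 2.29e4 lux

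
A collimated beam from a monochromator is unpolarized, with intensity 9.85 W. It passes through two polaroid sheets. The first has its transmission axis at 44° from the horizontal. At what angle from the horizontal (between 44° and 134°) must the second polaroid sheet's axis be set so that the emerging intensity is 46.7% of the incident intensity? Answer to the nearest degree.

θ ≈ 59°

Unpolarized light through the first polarizer → I₁ = ½ I₀, now polarized at 44°.
Need I₂/I₀ = 0.467, so cos²(θ − 44°) = 0.467 / 0.5 = 0.934.
θ − 44° = arccos(√0.934) = 14.9°, giving θ ≈ 44 + 14.9 = 58.9°.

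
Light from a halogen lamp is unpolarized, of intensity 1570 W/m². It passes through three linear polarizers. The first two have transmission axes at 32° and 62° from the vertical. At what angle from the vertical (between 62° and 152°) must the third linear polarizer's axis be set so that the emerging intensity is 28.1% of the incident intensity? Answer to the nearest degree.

θ ≈ 92°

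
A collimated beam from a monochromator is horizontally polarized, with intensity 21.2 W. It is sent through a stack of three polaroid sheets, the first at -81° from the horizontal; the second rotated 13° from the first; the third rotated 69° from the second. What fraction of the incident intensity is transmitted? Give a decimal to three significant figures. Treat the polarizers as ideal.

I/I₀ ≈ 0.00298

I₁ = 21.2 W · cos²(81°) = 0.5188 W.
I₂ = I₁ · cos²(13°) = 0.5188 · 0.9494 = 0.4925 W.
I₃ = I₂ · cos²(69°) = 0.4925 · 0.1284 = 0.06326 W.
Transmitted fraction = 0.002984.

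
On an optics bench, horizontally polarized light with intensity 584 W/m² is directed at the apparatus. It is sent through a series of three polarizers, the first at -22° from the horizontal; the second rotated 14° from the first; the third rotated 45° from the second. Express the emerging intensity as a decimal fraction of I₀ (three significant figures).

I/I₀ ≈ 0.405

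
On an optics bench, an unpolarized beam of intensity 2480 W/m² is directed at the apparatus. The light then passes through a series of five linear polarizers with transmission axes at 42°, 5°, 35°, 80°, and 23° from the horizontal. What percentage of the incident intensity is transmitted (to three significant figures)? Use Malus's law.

Unpolarized light through the first polarizer → I₁ = 2480 W/m²/2 = 1240 W/m², polarized at 42°.
I₂ = I₁ · cos²(37°) = 1240 · 0.6378 = 790.9 W/m².
I₃ = I₂ · cos²(30°) = 790.9 · 0.75 = 593.2 W/m².
I₄ = I₃ · cos²(45°) = 593.2 · 0.5 = 296.6 W/m².
I₅ = I₄ · cos²(57°) = 296.6 · 0.2966 = 87.98 W/m².
That is 3.547% of the incident intensity.

≈ 3.55%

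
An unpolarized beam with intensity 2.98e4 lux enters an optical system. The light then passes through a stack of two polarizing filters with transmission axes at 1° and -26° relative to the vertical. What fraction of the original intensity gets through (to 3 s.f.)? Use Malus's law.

I/I₀ ≈ 0.397

Unpolarized light through the first polarizer → I₁ = 2.98e4 lux/2 = 1.49e+04 lux, polarized at 1°.
I₂ = I₁ · cos²(27°) = 1.49e+04 · 0.7939 = 1.183e+04 lux.
Transmitted fraction = 0.3969.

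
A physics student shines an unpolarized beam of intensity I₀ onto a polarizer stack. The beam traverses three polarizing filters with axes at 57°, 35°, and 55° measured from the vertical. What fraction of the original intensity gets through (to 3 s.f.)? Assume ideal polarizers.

Unpolarized light through the first polarizer → I₁ = ½ I₀, now polarized at 57°.
I₂ = I₁ cos²(35° − 57°) = 0.5 I₀ · cos²(22°) = 0.4298 I₀.
I₃ = I₂ cos²(55° − 35°) = 0.4298 I₀ · cos²(20°) = 0.3796 I₀.
Transmitted fraction = 0.3796.

≈ 0.380 I₀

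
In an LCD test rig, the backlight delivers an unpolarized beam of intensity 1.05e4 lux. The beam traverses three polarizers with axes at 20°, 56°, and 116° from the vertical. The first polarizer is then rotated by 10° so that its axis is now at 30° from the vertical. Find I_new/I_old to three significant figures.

Before rotation:
Unpolarized light through the first polarizer → I₁ = ½ I₀, now polarized at 20°.
I₂ = I₁ cos²(56° − 20°) = 0.5 I₀ · cos²(36°) = 0.3273 I₀.
I₃ = I₂ cos²(116° − 56°) = 0.3273 I₀ · cos²(60°) = 0.08181 I₀.
After rotation:
Unpolarized light through the first polarizer → I₁ = ½ I₀, now polarized at 30°.
I₂ = I₁ cos²(56° − 30°) = 0.5 I₀ · cos²(26°) = 0.4039 I₀.
I₃ = I₂ cos²(116° − 56°) = 0.4039 I₀ · cos²(60°) = 0.101 I₀.
Ratio = 0.101 / 0.08181 = 1.234.

I_new/I_old ≈ 1.23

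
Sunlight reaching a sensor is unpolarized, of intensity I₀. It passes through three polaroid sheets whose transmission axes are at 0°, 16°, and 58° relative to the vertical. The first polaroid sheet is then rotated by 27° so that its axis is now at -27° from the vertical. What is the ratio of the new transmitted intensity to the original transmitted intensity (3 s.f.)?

I_new/I_old ≈ 0.579

Before rotation:
Unpolarized light through the first polarizer → I₁ = ½ I₀, now polarized at 0°.
I₂ = I₁ cos²(16° − 0°) = 0.5 I₀ · cos²(16°) = 0.462 I₀.
I₃ = I₂ cos²(58° − 16°) = 0.462 I₀ · cos²(42°) = 0.2552 I₀.
After rotation:
Unpolarized light through the first polarizer → I₁ = ½ I₀, now polarized at -27°.
I₂ = I₁ cos²(16° + 27°) = 0.5 I₀ · cos²(43°) = 0.2674 I₀.
I₃ = I₂ cos²(58° − 16°) = 0.2674 I₀ · cos²(42°) = 0.1477 I₀.
Ratio = 0.1477 / 0.2552 = 0.5789.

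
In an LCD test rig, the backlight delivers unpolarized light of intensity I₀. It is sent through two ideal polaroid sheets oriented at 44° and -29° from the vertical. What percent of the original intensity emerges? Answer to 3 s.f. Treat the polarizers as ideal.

≈ 4.27%

Unpolarized light through the first polarizer → I₁ = ½ I₀, now polarized at 44°.
I₂ = I₁ cos²(-29° − 44°) = 0.5 I₀ · cos²(73°) = 0.04274 I₀.
That is 4.274% of the incident intensity.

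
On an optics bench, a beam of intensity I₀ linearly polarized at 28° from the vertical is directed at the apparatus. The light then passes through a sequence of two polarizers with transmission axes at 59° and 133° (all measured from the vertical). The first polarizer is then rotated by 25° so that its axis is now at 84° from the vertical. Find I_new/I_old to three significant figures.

I_new/I_old ≈ 2.41

Before rotation:
By Malus's law, I₁ = I₀ cos²(59° − 28°) = I₀ cos²(31°) = 0.7347 I₀.
I₂ = I₁ cos²(133° − 59°) = 0.7347 I₀ · cos²(74°) = 0.05582 I₀.
After rotation:
I₁ = I₀ cos²(84° − 28°) = I₀ cos²(56°) = 0.3127 I₀.
I₂ = I₁ cos²(133° − 84°) = 0.3127 I₀ · cos²(49°) = 0.1346 I₀.
Ratio = 0.1346 / 0.05582 = 2.411.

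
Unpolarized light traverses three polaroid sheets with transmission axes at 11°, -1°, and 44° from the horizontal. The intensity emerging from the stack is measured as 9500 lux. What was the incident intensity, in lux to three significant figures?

Unpolarized light through the first polarizer → I₁ = ½ I₀, now polarized at 11°.
I₂ = I₁ cos²(-1° − 11°) = 0.5 I₀ · cos²(12°) = 0.4784 I₀.
I₃ = I₂ cos²(44° + 1°) = 0.4784 I₀ · cos²(45°) = 0.2392 I₀.
So 9500 lux = 0.2392 I₀, giving I₀ = 9500/0.2392 = 3.972e+04 lux.

I₀ ≈ 3.97e4 lux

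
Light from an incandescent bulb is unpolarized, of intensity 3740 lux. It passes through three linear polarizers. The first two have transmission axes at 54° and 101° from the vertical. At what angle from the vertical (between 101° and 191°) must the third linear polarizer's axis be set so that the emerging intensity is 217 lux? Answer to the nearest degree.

Unpolarized light through the first polarizer → I₁ = ½ I₀, now polarized at 54°.
I₂ = I₁ cos²(101° − 54°) = 0.5 I₀ · cos²(47°) = 0.2326 I₀.
Target fraction: 217 / 3740 lux = 0.05802 of I₀.
Need I₃/I₀ = 0.05802, so cos²(θ − 101°) = 0.05802 / 0.2326 = 0.2495.
θ − 101° = arccos(√0.2495) = 60.0°, giving θ ≈ 101 + 60.0 = 161.0°.

θ ≈ 161°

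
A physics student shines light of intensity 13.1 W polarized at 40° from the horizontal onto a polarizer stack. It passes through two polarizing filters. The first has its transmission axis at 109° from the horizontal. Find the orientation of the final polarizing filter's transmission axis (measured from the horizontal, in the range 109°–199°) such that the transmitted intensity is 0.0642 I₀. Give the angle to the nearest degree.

θ ≈ 154°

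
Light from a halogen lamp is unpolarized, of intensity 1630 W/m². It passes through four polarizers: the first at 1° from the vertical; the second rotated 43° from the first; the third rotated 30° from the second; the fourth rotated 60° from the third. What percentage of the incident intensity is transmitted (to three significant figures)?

Unpolarized light through the first polarizer → I₁ = 1630 W/m²/2 = 815 W/m², polarized at 1°.
I₂ = I₁ · cos²(43°) = 815 · 0.5349 = 435.9 W/m².
I₃ = I₂ · cos²(30°) = 435.9 · 0.75 = 326.9 W/m².
I₄ = I₃ · cos²(60°) = 326.9 · 0.25 = 81.74 W/m².
That is 5.014% of the incident intensity.

≈ 5.01%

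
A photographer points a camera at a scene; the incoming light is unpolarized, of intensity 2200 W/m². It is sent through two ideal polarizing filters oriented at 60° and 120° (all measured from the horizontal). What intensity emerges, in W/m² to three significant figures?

Unpolarized light through the first polarizer → I₁ = 2200 W/m²/2 = 1100 W/m², polarized at 60°.
I₂ = I₁ · cos²(60°) = 1100 · 0.25 = 275 W/m².

I ≈ 275 W/m²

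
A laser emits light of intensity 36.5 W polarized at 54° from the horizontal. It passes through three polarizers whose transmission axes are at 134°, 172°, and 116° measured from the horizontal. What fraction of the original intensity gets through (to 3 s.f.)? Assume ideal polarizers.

I₁ = 36.5 W · cos²(80°) = 1.101 W.
I₂ = I₁ · cos²(38°) = 1.101 · 0.621 = 0.6834 W.
I₃ = I₂ · cos²(56°) = 0.6834 · 0.3127 = 0.2137 W.
Transmitted fraction = 0.005855.

I/I₀ ≈ 0.00586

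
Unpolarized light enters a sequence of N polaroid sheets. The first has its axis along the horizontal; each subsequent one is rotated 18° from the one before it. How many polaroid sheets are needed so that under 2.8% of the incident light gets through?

N = 30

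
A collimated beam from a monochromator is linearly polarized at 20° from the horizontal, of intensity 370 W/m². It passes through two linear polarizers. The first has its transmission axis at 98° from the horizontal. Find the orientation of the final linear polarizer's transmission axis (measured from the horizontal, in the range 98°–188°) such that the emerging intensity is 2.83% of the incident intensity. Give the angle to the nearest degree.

By Malus's law, I₁ = I₀ cos²(98° − 20°) = I₀ cos²(78°) = 0.04323 I₀.
Need I₂/I₀ = 0.0283, so cos²(θ − 98°) = 0.0283 / 0.04323 = 0.6547.
θ − 98° = arccos(√0.6547) = 36.0°, giving θ ≈ 98 + 36.0 = 134.0°.

θ ≈ 134°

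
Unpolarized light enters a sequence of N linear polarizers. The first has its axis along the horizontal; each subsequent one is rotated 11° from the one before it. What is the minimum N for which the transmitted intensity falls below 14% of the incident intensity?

N = 36

First polarizer halves the unpolarized light: factor 1/2.
Each further stage multiplies by cos²(11°) = 0.9636.
After N polarizers: T = 0.5·0.9636^(N−1). Require T < 0.14 ⇒ N−1 > ln(0.14/0.5)/ln(0.9636) = 34.32, so N−1 ≥ 35 and N = 36.
Check: N=36 gives T = 0.1365 < 0.14; N=35 gives T = 0.1417.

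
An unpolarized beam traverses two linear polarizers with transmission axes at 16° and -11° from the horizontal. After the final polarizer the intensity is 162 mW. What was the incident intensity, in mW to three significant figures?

Unpolarized light through the first polarizer → I₁ = ½ I₀, now polarized at 16°.
I₂ = I₁ cos²(-11° − 16°) = 0.5 I₀ · cos²(27°) = 0.3969 I₀.
So 162 mW = 0.3969 I₀, giving I₀ = 162/0.3969 = 408.1 mW.

I₀ ≈ 408 mW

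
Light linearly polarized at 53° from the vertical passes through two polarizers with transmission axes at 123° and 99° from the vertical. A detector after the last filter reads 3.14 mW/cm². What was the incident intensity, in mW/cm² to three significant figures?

I₀ ≈ 32.2 mW/cm²

By Malus's law, I₁ = I₀ cos²(123° − 53°) = I₀ cos²(70°) = 0.117 I₀.
I₂ = I₁ cos²(99° − 123°) = 0.117 I₀ · cos²(24°) = 0.09763 I₀.
So 3.14 mW/cm² = 0.09763 I₀, giving I₀ = 3.14/0.09763 = 32.16 mW/cm².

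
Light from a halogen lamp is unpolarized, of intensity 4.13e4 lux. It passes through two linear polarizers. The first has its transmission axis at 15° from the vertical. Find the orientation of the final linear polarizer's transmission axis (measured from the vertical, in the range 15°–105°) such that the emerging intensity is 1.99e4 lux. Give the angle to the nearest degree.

θ ≈ 26°

Unpolarized light through the first polarizer → I₁ = ½ I₀, now polarized at 15°.
Target fraction: 1.99e4 / 4.13e4 lux = 0.4818 of I₀.
Need I₂/I₀ = 0.4818, so cos²(θ − 15°) = 0.4818 / 0.5 = 0.9637.
θ − 15° = arccos(√0.9637) = 11.0°, giving θ ≈ 15 + 11.0 = 26.0°.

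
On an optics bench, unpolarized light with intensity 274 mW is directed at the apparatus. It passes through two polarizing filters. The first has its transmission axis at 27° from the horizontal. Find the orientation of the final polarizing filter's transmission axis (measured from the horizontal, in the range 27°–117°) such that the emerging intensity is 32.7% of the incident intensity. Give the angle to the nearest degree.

Unpolarized light through the first polarizer → I₁ = ½ I₀, now polarized at 27°.
Need I₂/I₀ = 0.327, so cos²(θ − 27°) = 0.327 / 0.5 = 0.654.
θ − 27° = arccos(√0.654) = 36.0°, giving θ ≈ 27 + 36.0 = 63.0°.

θ ≈ 63°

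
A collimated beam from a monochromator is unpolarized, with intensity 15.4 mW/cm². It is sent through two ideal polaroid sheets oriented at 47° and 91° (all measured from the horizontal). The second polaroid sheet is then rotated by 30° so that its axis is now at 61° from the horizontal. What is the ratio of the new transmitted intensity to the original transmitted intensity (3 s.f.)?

I_new/I_old ≈ 1.82

Before rotation:
Unpolarized light through the first polarizer → I₁ = ½ I₀, now polarized at 47°.
I₂ = I₁ cos²(91° − 47°) = 0.5 I₀ · cos²(44°) = 0.2587 I₀.
After rotation:
Unpolarized light through the first polarizer → I₁ = ½ I₀, now polarized at 47°.
I₂ = I₁ cos²(61° − 47°) = 0.5 I₀ · cos²(14°) = 0.4707 I₀.
Ratio = 0.4707 / 0.2587 = 1.819.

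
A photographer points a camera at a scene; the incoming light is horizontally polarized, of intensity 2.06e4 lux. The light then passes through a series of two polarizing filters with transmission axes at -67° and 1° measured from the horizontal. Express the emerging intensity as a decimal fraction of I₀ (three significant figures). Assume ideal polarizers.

I₁ = 2.06e4 lux · cos²(67°) = 3145 lux.
I₂ = I₁ · cos²(68°) = 3145 · 0.1403 = 441.3 lux.
Transmitted fraction = 0.02142.

I/I₀ ≈ 0.0214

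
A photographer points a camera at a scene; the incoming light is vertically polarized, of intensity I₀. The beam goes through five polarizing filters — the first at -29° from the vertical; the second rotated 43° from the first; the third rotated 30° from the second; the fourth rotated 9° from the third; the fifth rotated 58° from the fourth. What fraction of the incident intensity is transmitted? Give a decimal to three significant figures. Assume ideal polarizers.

≈ 0.0841 I₀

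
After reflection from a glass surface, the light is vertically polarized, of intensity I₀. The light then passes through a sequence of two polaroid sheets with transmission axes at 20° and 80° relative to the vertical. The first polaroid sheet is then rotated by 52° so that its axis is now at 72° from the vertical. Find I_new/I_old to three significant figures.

I_new/I_old ≈ 0.424

Before rotation:
By Malus's law, I₁ = I₀ cos²(20° − 0°) = I₀ cos²(20°) = 0.883 I₀.
I₂ = I₁ cos²(80° − 20°) = 0.883 I₀ · cos²(60°) = 0.2208 I₀.
After rotation:
I₁ = I₀ cos²(72° − 0°) = I₀ cos²(72°) = 0.09549 I₀.
I₂ = I₁ cos²(80° − 72°) = 0.09549 I₀ · cos²(8°) = 0.09364 I₀.
Ratio = 0.09364 / 0.2208 = 0.4242.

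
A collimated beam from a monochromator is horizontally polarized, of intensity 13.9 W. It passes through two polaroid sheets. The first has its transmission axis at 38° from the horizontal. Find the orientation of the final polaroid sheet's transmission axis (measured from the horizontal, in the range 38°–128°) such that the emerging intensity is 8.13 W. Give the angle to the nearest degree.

I₁ = I₀ cos²(38° − 0°) = I₀ cos²(38°) = 0.621 I₀.
Target fraction: 8.13 / 13.9 W = 0.5849 of I₀.
Need I₂/I₀ = 0.5849, so cos²(θ − 38°) = 0.5849 / 0.621 = 0.9419.
θ − 38° = arccos(√0.9419) = 13.9°, giving θ ≈ 38 + 13.9 = 51.9°.

θ ≈ 52°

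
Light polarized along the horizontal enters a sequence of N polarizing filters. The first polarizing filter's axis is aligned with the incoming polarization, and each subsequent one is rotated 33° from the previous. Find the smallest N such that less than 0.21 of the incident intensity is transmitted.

First polarizer is aligned with the polarization: full transmission.
Each further stage multiplies by cos²(33°) = 0.7034.
After N polarizers: T = 0.7034^(N−1). Require T < 0.21 ⇒ N−1 > ln(0.21)/ln(0.7034) = 4.44, so N−1 ≥ 5 and N = 6.
Check: N=6 gives T = 0.1722 < 0.21; N=5 gives T = 0.2448.

N = 6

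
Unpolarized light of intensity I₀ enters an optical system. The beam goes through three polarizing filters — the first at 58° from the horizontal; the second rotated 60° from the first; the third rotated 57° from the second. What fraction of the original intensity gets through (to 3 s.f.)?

≈ 0.0371 I₀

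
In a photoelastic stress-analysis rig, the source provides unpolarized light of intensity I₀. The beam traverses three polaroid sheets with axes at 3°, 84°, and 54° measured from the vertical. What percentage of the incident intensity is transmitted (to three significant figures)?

Unpolarized light through the first polarizer → I₁ = ½ I₀, now polarized at 3°.
I₂ = I₁ cos²(84° − 3°) = 0.5 I₀ · cos²(81°) = 0.01224 I₀.
I₃ = I₂ cos²(54° − 84°) = 0.01224 I₀ · cos²(30°) = 0.009177 I₀.
That is 0.9177% of the incident intensity.

≈ 0.918%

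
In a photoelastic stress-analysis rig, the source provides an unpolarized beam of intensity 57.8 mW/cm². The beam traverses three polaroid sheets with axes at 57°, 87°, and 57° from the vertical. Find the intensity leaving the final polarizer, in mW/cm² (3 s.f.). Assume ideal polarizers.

I ≈ 16.3 mW/cm²

Unpolarized light through the first polarizer → I₁ = 57.8 mW/cm²/2 = 28.9 mW/cm², polarized at 57°.
I₂ = I₁ · cos²(30°) = 28.9 · 0.75 = 21.68 mW/cm².
I₃ = I₂ · cos²(30°) = 21.68 · 0.75 = 16.26 mW/cm².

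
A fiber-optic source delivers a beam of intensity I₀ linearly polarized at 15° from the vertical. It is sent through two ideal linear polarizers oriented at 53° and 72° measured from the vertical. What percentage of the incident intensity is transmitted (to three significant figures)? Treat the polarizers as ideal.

I₁ = I₀ cos²(53° − 15°) = I₀ cos²(38°) = 0.621 I₀.
I₂ = I₁ cos²(72° − 53°) = 0.621 I₀ · cos²(19°) = 0.5551 I₀.
That is 55.51% of the incident intensity.

≈ 55.5%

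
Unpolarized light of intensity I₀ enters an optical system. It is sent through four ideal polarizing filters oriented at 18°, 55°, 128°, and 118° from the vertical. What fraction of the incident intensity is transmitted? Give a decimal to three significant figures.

≈ 0.0264 I₀

Unpolarized light through the first polarizer → I₁ = ½ I₀, now polarized at 18°.
I₂ = I₁ cos²(55° − 18°) = 0.5 I₀ · cos²(37°) = 0.3189 I₀.
I₃ = I₂ cos²(128° − 55°) = 0.3189 I₀ · cos²(73°) = 0.02726 I₀.
I₄ = I₃ cos²(118° − 128°) = 0.02726 I₀ · cos²(10°) = 0.02644 I₀.
Transmitted fraction = 0.02644.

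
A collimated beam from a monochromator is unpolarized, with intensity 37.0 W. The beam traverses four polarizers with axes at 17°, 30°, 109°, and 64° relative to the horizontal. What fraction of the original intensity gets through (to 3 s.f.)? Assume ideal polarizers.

I/I₀ ≈ 0.00864

Unpolarized light through the first polarizer → I₁ = 37.0 W/2 = 18.5 W, polarized at 17°.
I₂ = I₁ · cos²(13°) = 18.5 · 0.9494 = 17.56 W.
I₃ = I₂ · cos²(79°) = 17.56 · 0.03641 = 0.6395 W.
I₄ = I₃ · cos²(45°) = 0.6395 · 0.5 = 0.3197 W.
Transmitted fraction = 0.008641.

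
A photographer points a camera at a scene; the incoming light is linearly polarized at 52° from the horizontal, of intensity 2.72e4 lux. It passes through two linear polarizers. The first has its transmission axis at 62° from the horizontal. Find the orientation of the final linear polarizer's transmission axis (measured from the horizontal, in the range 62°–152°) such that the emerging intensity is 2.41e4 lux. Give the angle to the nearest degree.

I₁ = I₀ cos²(62° − 52°) = I₀ cos²(10°) = 0.9698 I₀.
Target fraction: 2.41e4 / 2.72e4 lux = 0.886 of I₀.
Need I₂/I₀ = 0.886, so cos²(θ − 62°) = 0.886 / 0.9698 = 0.9136.
θ − 62° = arccos(√0.9136) = 17.1°, giving θ ≈ 62 + 17.1 = 79.1°.

θ ≈ 79°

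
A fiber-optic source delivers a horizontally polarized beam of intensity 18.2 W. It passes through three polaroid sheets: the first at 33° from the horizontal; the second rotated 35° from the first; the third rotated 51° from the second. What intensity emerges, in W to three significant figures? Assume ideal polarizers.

I₁ = 18.2 W · cos²(33°) = 12.8 W.
I₂ = I₁ · cos²(35°) = 12.8 · 0.671 = 8.59 W.
I₃ = I₂ · cos²(51°) = 8.59 · 0.396 = 3.402 W.

I ≈ 3.40 W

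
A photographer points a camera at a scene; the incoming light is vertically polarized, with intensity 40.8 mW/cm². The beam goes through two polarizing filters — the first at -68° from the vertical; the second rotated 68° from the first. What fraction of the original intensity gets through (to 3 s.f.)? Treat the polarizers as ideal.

I/I₀ ≈ 0.0197

I₁ = 40.8 mW/cm² · cos²(68°) = 5.725 mW/cm².
I₂ = I₁ · cos²(68°) = 5.725 · 0.1403 = 0.8035 mW/cm².
Transmitted fraction = 0.01969.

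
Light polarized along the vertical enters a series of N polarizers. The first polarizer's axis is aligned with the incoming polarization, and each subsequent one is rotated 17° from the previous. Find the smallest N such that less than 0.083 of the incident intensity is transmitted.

N = 29

First polarizer is aligned with the polarization: full transmission.
Each further stage multiplies by cos²(17°) = 0.9145.
After N polarizers: T = 0.9145^(N−1). Require T < 0.083 ⇒ N−1 > ln(0.083)/ln(0.9145) = 27.85, so N−1 ≥ 28 and N = 29.
Check: N=29 gives T = 0.08192 < 0.083; N=28 gives T = 0.08958.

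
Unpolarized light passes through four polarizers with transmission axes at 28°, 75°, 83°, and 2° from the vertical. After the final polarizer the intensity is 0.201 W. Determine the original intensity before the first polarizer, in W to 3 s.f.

Unpolarized light through the first polarizer → I₁ = ½ I₀, now polarized at 28°.
I₂ = I₁ cos²(75° − 28°) = 0.5 I₀ · cos²(47°) = 0.2326 I₀.
I₃ = I₂ cos²(83° − 75°) = 0.2326 I₀ · cos²(8°) = 0.2281 I₀.
I₄ = I₃ cos²(2° − 83°) = 0.2281 I₀ · cos²(81°) = 0.005581 I₀.
So 0.201 W = 0.005581 I₀, giving I₀ = 0.201/0.005581 = 36.02 W.

I₀ ≈ 36.0 W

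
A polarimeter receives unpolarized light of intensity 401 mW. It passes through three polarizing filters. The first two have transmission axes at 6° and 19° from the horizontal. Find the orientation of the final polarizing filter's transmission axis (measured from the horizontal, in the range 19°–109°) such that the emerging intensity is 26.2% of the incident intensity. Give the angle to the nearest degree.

θ ≈ 61°

Unpolarized light through the first polarizer → I₁ = ½ I₀, now polarized at 6°.
I₂ = I₁ cos²(19° − 6°) = 0.5 I₀ · cos²(13°) = 0.4747 I₀.
Need I₃/I₀ = 0.262, so cos²(θ − 19°) = 0.262 / 0.4747 = 0.5519.
θ − 19° = arccos(√0.5519) = 42.0°, giving θ ≈ 19 + 42.0 = 61.0°.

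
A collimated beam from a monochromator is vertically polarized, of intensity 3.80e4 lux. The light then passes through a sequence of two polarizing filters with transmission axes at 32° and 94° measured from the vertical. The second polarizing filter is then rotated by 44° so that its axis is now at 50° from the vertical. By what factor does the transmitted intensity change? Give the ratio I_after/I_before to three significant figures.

I_new/I_old ≈ 4.10

Before rotation:
By Malus's law, I₁ = I₀ cos²(32° − 0°) = I₀ cos²(32°) = 0.7192 I₀.
I₂ = I₁ cos²(94° − 32°) = 0.7192 I₀ · cos²(62°) = 0.1585 I₀.
After rotation:
I₁ = I₀ cos²(32° − 0°) = I₀ cos²(32°) = 0.7192 I₀.
I₂ = I₁ cos²(50° − 32°) = 0.7192 I₀ · cos²(18°) = 0.6505 I₀.
Ratio = 0.6505 / 0.1585 = 4.104.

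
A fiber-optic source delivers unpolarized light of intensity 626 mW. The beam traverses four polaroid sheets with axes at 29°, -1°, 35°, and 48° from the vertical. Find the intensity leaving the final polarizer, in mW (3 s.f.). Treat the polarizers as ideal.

Unpolarized light through the first polarizer → I₁ = 626 mW/2 = 313 mW, polarized at 29°.
I₂ = I₁ · cos²(30°) = 313 · 0.75 = 234.8 mW.
I₃ = I₂ · cos²(36°) = 234.8 · 0.6545 = 153.6 mW.
I₄ = I₃ · cos²(13°) = 153.6 · 0.9494 = 145.9 mW.

I ≈ 146 mW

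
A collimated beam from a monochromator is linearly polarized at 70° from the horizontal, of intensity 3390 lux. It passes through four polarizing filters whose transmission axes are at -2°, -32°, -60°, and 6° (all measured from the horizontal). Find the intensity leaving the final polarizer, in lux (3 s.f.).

I ≈ 31.3 lux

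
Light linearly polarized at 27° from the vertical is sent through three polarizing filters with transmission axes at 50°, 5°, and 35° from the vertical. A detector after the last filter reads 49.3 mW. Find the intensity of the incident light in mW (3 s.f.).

I₁ = I₀ cos²(50° − 27°) = I₀ cos²(23°) = 0.8473 I₀.
I₂ = I₁ cos²(5° − 50°) = 0.8473 I₀ · cos²(45°) = 0.4237 I₀.
I₃ = I₂ cos²(35° − 5°) = 0.4237 I₀ · cos²(30°) = 0.3177 I₀.
So 49.3 mW = 0.3177 I₀, giving I₀ = 49.3/0.3177 = 155.2 mW.

I₀ ≈ 155 mW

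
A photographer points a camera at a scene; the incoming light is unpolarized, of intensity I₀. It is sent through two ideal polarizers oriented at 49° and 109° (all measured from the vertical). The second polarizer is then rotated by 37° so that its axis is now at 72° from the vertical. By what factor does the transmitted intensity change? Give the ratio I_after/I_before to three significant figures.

I_new/I_old ≈ 3.39

Before rotation:
Unpolarized light through the first polarizer → I₁ = ½ I₀, now polarized at 49°.
I₂ = I₁ cos²(109° − 49°) = 0.5 I₀ · cos²(60°) = 0.125 I₀.
After rotation:
Unpolarized light through the first polarizer → I₁ = ½ I₀, now polarized at 49°.
I₂ = I₁ cos²(72° − 49°) = 0.5 I₀ · cos²(23°) = 0.4237 I₀.
Ratio = 0.4237 / 0.125 = 3.389.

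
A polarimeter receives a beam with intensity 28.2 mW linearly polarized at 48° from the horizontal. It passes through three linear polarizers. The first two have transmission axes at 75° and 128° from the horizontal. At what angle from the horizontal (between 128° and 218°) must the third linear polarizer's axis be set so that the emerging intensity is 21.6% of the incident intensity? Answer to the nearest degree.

I₁ = I₀ cos²(75° − 48°) = I₀ cos²(27°) = 0.7939 I₀.
I₂ = I₁ cos²(128° − 75°) = 0.7939 I₀ · cos²(53°) = 0.2875 I₀.
Need I₃/I₀ = 0.216, so cos²(θ − 128°) = 0.216 / 0.2875 = 0.7512.
θ − 128° = arccos(√0.7512) = 29.9°, giving θ ≈ 128 + 29.9 = 157.9°.

θ ≈ 158°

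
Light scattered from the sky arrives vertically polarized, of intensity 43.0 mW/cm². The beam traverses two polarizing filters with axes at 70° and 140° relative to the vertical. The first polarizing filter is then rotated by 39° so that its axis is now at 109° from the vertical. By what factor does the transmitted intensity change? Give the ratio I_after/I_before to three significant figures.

Before rotation:
By Malus's law, I₁ = I₀ cos²(70° − 0°) = I₀ cos²(70°) = 0.117 I₀.
I₂ = I₁ cos²(140° − 70°) = 0.117 I₀ · cos²(70°) = 0.01368 I₀.
After rotation:
I₁ = I₀ cos²(109° − 0°) = I₀ cos²(71°) = 0.106 I₀.
I₂ = I₁ cos²(140° − 109°) = 0.106 I₀ · cos²(31°) = 0.07788 I₀.
Ratio = 0.07788 / 0.01368 = 5.691.

I_new/I_old ≈ 5.69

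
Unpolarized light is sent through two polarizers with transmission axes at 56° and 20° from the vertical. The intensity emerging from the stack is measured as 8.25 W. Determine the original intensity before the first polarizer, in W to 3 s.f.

Unpolarized light through the first polarizer → I₁ = ½ I₀, now polarized at 56°.
I₂ = I₁ cos²(20° − 56°) = 0.5 I₀ · cos²(36°) = 0.3273 I₀.
So 8.25 W = 0.3273 I₀, giving I₀ = 8.25/0.3273 = 25.21 W.

I₀ ≈ 25.2 W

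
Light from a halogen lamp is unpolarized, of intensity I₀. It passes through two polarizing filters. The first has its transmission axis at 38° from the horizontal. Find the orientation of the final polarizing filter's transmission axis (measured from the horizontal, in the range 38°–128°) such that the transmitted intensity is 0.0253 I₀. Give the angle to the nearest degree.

Unpolarized light through the first polarizer → I₁ = ½ I₀, now polarized at 38°.
Need I₂/I₀ = 0.0253, so cos²(θ − 38°) = 0.0253 / 0.5 = 0.0506.
θ − 38° = arccos(√0.0506) = 77.0°, giving θ ≈ 38 + 77.0 = 115.0°.

θ ≈ 115°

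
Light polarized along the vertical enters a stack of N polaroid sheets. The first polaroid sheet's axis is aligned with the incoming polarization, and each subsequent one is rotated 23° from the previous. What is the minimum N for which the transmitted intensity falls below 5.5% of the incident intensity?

First polarizer is aligned with the polarization: full transmission.
Each further stage multiplies by cos²(23°) = 0.8473.
After N polarizers: T = 0.8473^(N−1). Require T < 0.055 ⇒ N−1 > ln(0.055)/ln(0.8473) = 17.51, so N−1 ≥ 18 and N = 19.
Check: N=19 gives T = 0.05069 < 0.055; N=18 gives T = 0.05983.

N = 19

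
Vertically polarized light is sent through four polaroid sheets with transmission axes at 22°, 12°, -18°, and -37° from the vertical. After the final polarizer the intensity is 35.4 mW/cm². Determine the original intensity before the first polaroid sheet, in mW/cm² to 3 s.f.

I₀ ≈ 63.3 mW/cm²

I₁ = I₀ cos²(22° − 0°) = I₀ cos²(22°) = 0.8597 I₀.
I₂ = I₁ cos²(12° − 22°) = 0.8597 I₀ · cos²(10°) = 0.8337 I₀.
I₃ = I₂ cos²(-18° − 12°) = 0.8337 I₀ · cos²(30°) = 0.6253 I₀.
I₄ = I₃ cos²(-37° + 18°) = 0.6253 I₀ · cos²(19°) = 0.559 I₀.
So 35.4 mW/cm² = 0.559 I₀, giving I₀ = 35.4/0.559 = 63.32 mW/cm².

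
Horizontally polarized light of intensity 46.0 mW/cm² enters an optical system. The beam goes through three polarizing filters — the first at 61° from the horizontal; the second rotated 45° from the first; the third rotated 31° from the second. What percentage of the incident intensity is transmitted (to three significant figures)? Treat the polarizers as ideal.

≈ 8.63%

By Malus's law, I₁ = 46.0 mW/cm² · cos²(61°) = 10.81 mW/cm².
I₂ = I₁ · cos²(45°) = 10.81 · 0.5 = 5.406 mW/cm².
I₃ = I₂ · cos²(31°) = 5.406 · 0.7347 = 3.972 mW/cm².
That is 8.635% of the incident intensity.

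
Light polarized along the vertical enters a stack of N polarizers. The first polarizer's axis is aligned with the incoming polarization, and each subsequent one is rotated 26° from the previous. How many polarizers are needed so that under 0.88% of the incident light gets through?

N = 24

First polarizer is aligned with the polarization: full transmission.
Each further stage multiplies by cos²(26°) = 0.8078.
After N polarizers: T = 0.8078^(N−1). Require T < 0.0088 ⇒ N−1 > ln(0.0088)/ln(0.8078) = 22.18, so N−1 ≥ 23 and N = 24.
Check: N=24 gives T = 0.007385 < 0.0088; N=23 gives T = 0.009142.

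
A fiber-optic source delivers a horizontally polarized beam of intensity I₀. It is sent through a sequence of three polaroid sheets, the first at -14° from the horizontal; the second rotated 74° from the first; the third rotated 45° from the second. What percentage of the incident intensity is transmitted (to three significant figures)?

By Malus's law, I₁ = I₀ cos²(-14° − 0°) = I₀ cos²(14°) = 0.9415 I₀.
I₂ = I₁ cos²(74°) = 0.9415 · 0.07598 I₀ = 0.07153 I₀.
I₃ = I₂ cos²(45°) = 0.07153 · 0.5 I₀ = 0.03576 I₀.
That is 3.576% of the incident intensity.

≈ 3.58%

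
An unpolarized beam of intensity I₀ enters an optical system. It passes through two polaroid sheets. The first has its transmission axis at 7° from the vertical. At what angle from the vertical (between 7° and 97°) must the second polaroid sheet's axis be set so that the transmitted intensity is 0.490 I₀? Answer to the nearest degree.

Unpolarized light through the first polarizer → I₁ = ½ I₀, now polarized at 7°.
Need I₂/I₀ = 0.49, so cos²(θ − 7°) = 0.49 / 0.5 = 0.98.
θ − 7° = arccos(√0.98) = 8.1°, giving θ ≈ 7 + 8.1 = 15.1°.

θ ≈ 15°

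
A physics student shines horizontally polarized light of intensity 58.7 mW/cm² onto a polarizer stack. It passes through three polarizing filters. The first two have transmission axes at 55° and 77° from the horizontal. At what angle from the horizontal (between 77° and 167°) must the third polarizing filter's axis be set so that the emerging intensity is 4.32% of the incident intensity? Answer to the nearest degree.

I₁ = I₀ cos²(55° − 0°) = I₀ cos²(55°) = 0.329 I₀.
I₂ = I₁ cos²(77° − 55°) = 0.329 I₀ · cos²(22°) = 0.2828 I₀.
Need I₃/I₀ = 0.0432, so cos²(θ − 77°) = 0.0432 / 0.2828 = 0.1527.
θ − 77° = arccos(√0.1527) = 67.0°, giving θ ≈ 77 + 67.0 = 144.0°.

θ ≈ 144°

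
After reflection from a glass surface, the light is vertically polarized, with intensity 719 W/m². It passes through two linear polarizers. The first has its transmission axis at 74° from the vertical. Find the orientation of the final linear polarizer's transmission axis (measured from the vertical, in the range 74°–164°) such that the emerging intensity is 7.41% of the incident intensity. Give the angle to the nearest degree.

θ ≈ 83°

I₁ = I₀ cos²(74° − 0°) = I₀ cos²(74°) = 0.07598 I₀.
Need I₂/I₀ = 0.0741, so cos²(θ − 74°) = 0.0741 / 0.07598 = 0.9753.
θ − 74° = arccos(√0.9753) = 9.0°, giving θ ≈ 74 + 9.0 = 83.0°.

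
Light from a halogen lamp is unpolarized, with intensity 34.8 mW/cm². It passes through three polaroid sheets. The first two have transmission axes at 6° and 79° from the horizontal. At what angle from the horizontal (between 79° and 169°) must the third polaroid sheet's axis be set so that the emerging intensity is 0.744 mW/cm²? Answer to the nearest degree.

Unpolarized light through the first polarizer → I₁ = ½ I₀, now polarized at 6°.
I₂ = I₁ cos²(79° − 6°) = 0.5 I₀ · cos²(73°) = 0.04274 I₀.
Target fraction: 0.744 / 34.8 mW/cm² = 0.02138 of I₀.
Need I₃/I₀ = 0.02138, so cos²(θ − 79°) = 0.02138 / 0.04274 = 0.5002.
θ − 79° = arccos(√0.5002) = 45.0°, giving θ ≈ 79 + 45.0 = 124.0°.

θ ≈ 124°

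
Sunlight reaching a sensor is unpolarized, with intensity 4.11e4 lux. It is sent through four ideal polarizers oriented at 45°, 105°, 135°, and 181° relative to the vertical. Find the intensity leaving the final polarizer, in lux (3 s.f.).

Unpolarized light through the first polarizer → I₁ = 4.11e4 lux/2 = 2.055e+04 lux, polarized at 45°.
I₂ = I₁ · cos²(60°) = 2.055e+04 · 0.25 = 5138 lux.
I₃ = I₂ · cos²(30°) = 5138 · 0.75 = 3853 lux.
I₄ = I₃ · cos²(46°) = 3853 · 0.4826 = 1859 lux.

I ≈ 1860 lux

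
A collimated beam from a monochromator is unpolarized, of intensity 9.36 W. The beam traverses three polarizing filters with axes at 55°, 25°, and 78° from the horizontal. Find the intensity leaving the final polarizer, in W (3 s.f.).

Unpolarized light through the first polarizer → I₁ = 9.36 W/2 = 4.68 W, polarized at 55°.
I₂ = I₁ · cos²(30°) = 4.68 · 0.75 = 3.51 W.
I₃ = I₂ · cos²(53°) = 3.51 · 0.3622 = 1.271 W.

I ≈ 1.27 W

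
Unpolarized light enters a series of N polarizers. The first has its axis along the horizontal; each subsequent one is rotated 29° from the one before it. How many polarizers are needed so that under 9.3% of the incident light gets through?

N = 8

First polarizer halves the unpolarized light: factor 1/2.
Each further stage multiplies by cos²(29°) = 0.765.
After N polarizers: T = 0.5·0.765^(N−1). Require T < 0.093 ⇒ N−1 > ln(0.093/0.5)/ln(0.765) = 6.28, so N−1 ≥ 7 and N = 8.
Check: N=8 gives T = 0.07664 < 0.093; N=7 gives T = 0.1002.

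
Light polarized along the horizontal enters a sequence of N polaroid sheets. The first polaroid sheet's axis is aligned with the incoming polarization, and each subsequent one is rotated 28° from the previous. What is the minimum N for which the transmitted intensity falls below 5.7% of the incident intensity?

N = 13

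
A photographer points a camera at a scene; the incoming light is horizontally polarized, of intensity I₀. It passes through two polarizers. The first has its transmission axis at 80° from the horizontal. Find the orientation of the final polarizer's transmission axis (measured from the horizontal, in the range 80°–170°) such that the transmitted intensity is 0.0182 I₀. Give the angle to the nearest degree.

By Malus's law, I₁ = I₀ cos²(80° − 0°) = I₀ cos²(80°) = 0.03015 I₀.
Need I₂/I₀ = 0.0182, so cos²(θ − 80°) = 0.0182 / 0.03015 = 0.6036.
θ − 80° = arccos(√0.6036) = 39.0°, giving θ ≈ 80 + 39.0 = 119.0°.

θ ≈ 119°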